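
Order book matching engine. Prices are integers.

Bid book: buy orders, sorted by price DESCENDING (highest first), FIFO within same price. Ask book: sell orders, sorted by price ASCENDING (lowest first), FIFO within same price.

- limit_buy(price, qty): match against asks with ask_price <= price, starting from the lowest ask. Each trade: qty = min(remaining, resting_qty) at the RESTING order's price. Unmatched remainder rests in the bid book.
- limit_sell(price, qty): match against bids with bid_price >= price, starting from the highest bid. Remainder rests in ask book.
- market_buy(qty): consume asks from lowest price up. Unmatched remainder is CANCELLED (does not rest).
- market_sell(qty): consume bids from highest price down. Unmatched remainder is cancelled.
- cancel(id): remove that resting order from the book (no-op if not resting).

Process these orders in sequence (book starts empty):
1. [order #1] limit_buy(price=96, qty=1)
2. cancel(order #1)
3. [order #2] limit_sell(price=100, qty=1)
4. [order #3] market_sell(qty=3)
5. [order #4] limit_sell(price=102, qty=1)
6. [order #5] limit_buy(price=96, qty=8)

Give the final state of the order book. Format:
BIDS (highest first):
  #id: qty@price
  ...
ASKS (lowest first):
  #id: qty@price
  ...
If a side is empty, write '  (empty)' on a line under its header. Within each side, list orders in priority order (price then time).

After op 1 [order #1] limit_buy(price=96, qty=1): fills=none; bids=[#1:1@96] asks=[-]
After op 2 cancel(order #1): fills=none; bids=[-] asks=[-]
After op 3 [order #2] limit_sell(price=100, qty=1): fills=none; bids=[-] asks=[#2:1@100]
After op 4 [order #3] market_sell(qty=3): fills=none; bids=[-] asks=[#2:1@100]
After op 5 [order #4] limit_sell(price=102, qty=1): fills=none; bids=[-] asks=[#2:1@100 #4:1@102]
After op 6 [order #5] limit_buy(price=96, qty=8): fills=none; bids=[#5:8@96] asks=[#2:1@100 #4:1@102]

Answer: BIDS (highest first):
  #5: 8@96
ASKS (lowest first):
  #2: 1@100
  #4: 1@102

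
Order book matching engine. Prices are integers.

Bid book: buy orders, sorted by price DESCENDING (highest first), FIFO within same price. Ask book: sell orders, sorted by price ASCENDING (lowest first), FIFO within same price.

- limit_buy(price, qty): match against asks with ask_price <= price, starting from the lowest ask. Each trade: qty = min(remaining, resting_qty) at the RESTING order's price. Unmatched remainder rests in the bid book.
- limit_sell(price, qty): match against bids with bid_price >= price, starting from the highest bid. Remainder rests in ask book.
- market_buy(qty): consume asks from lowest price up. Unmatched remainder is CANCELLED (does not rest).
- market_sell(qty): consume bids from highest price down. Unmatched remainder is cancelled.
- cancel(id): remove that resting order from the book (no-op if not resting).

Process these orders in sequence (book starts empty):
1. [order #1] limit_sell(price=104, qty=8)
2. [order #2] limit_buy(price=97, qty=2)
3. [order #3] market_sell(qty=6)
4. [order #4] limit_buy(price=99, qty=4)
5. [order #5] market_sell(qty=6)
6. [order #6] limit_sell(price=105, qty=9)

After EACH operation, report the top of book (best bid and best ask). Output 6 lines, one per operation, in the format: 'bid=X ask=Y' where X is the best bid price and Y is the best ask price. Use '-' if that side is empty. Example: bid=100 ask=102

Answer: bid=- ask=104
bid=97 ask=104
bid=- ask=104
bid=99 ask=104
bid=- ask=104
bid=- ask=104

Derivation:
After op 1 [order #1] limit_sell(price=104, qty=8): fills=none; bids=[-] asks=[#1:8@104]
After op 2 [order #2] limit_buy(price=97, qty=2): fills=none; bids=[#2:2@97] asks=[#1:8@104]
After op 3 [order #3] market_sell(qty=6): fills=#2x#3:2@97; bids=[-] asks=[#1:8@104]
After op 4 [order #4] limit_buy(price=99, qty=4): fills=none; bids=[#4:4@99] asks=[#1:8@104]
After op 5 [order #5] market_sell(qty=6): fills=#4x#5:4@99; bids=[-] asks=[#1:8@104]
After op 6 [order #6] limit_sell(price=105, qty=9): fills=none; bids=[-] asks=[#1:8@104 #6:9@105]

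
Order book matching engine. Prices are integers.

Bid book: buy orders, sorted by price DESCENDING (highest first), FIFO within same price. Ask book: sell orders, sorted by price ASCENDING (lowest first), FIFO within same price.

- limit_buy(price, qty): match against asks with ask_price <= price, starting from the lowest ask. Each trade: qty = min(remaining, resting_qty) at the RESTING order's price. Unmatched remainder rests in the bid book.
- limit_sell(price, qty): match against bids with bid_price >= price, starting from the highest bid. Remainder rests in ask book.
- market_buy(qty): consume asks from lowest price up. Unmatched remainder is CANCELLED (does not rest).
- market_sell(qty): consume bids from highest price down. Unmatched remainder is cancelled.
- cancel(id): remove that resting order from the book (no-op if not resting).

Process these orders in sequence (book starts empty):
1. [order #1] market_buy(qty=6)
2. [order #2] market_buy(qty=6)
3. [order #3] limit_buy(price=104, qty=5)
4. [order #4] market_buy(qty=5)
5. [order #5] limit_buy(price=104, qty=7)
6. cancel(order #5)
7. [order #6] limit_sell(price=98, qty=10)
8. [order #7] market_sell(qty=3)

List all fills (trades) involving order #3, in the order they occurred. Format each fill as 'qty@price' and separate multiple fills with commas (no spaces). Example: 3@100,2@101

Answer: 5@104

Derivation:
After op 1 [order #1] market_buy(qty=6): fills=none; bids=[-] asks=[-]
After op 2 [order #2] market_buy(qty=6): fills=none; bids=[-] asks=[-]
After op 3 [order #3] limit_buy(price=104, qty=5): fills=none; bids=[#3:5@104] asks=[-]
After op 4 [order #4] market_buy(qty=5): fills=none; bids=[#3:5@104] asks=[-]
After op 5 [order #5] limit_buy(price=104, qty=7): fills=none; bids=[#3:5@104 #5:7@104] asks=[-]
After op 6 cancel(order #5): fills=none; bids=[#3:5@104] asks=[-]
After op 7 [order #6] limit_sell(price=98, qty=10): fills=#3x#6:5@104; bids=[-] asks=[#6:5@98]
After op 8 [order #7] market_sell(qty=3): fills=none; bids=[-] asks=[#6:5@98]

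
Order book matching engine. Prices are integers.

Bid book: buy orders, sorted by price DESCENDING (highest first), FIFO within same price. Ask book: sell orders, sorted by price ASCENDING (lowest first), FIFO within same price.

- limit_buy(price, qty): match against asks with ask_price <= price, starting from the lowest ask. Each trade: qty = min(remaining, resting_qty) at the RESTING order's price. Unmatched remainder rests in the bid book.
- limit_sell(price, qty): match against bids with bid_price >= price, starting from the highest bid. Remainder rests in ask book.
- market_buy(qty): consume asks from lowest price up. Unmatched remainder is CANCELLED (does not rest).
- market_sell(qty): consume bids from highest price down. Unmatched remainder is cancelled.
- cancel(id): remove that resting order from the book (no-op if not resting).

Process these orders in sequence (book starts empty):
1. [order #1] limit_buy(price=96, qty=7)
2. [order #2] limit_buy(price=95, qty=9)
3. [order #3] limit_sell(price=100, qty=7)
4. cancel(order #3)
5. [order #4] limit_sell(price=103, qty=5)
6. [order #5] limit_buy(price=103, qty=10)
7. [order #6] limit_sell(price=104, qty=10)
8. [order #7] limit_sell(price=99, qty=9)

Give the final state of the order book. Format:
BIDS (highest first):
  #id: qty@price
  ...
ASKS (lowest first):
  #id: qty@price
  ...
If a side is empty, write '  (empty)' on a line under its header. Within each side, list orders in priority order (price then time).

After op 1 [order #1] limit_buy(price=96, qty=7): fills=none; bids=[#1:7@96] asks=[-]
After op 2 [order #2] limit_buy(price=95, qty=9): fills=none; bids=[#1:7@96 #2:9@95] asks=[-]
After op 3 [order #3] limit_sell(price=100, qty=7): fills=none; bids=[#1:7@96 #2:9@95] asks=[#3:7@100]
After op 4 cancel(order #3): fills=none; bids=[#1:7@96 #2:9@95] asks=[-]
After op 5 [order #4] limit_sell(price=103, qty=5): fills=none; bids=[#1:7@96 #2:9@95] asks=[#4:5@103]
After op 6 [order #5] limit_buy(price=103, qty=10): fills=#5x#4:5@103; bids=[#5:5@103 #1:7@96 #2:9@95] asks=[-]
After op 7 [order #6] limit_sell(price=104, qty=10): fills=none; bids=[#5:5@103 #1:7@96 #2:9@95] asks=[#6:10@104]
After op 8 [order #7] limit_sell(price=99, qty=9): fills=#5x#7:5@103; bids=[#1:7@96 #2:9@95] asks=[#7:4@99 #6:10@104]

Answer: BIDS (highest first):
  #1: 7@96
  #2: 9@95
ASKS (lowest first):
  #7: 4@99
  #6: 10@104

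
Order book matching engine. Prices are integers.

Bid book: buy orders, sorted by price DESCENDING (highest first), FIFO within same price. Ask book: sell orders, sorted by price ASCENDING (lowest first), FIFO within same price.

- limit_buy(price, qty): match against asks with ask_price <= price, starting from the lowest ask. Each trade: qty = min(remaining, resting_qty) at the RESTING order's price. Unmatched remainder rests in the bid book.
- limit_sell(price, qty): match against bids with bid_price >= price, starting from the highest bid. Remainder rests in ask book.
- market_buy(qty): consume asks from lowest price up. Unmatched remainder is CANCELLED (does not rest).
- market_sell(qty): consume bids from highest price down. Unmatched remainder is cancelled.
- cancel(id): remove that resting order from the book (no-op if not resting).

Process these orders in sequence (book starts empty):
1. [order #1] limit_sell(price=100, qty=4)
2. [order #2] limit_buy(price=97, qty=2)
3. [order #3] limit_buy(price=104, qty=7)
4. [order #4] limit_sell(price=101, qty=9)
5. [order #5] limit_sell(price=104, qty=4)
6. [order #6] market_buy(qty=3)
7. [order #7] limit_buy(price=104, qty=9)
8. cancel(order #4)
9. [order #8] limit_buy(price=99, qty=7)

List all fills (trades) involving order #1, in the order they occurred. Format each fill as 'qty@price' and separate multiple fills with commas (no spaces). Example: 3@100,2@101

After op 1 [order #1] limit_sell(price=100, qty=4): fills=none; bids=[-] asks=[#1:4@100]
After op 2 [order #2] limit_buy(price=97, qty=2): fills=none; bids=[#2:2@97] asks=[#1:4@100]
After op 3 [order #3] limit_buy(price=104, qty=7): fills=#3x#1:4@100; bids=[#3:3@104 #2:2@97] asks=[-]
After op 4 [order #4] limit_sell(price=101, qty=9): fills=#3x#4:3@104; bids=[#2:2@97] asks=[#4:6@101]
After op 5 [order #5] limit_sell(price=104, qty=4): fills=none; bids=[#2:2@97] asks=[#4:6@101 #5:4@104]
After op 6 [order #6] market_buy(qty=3): fills=#6x#4:3@101; bids=[#2:2@97] asks=[#4:3@101 #5:4@104]
After op 7 [order #7] limit_buy(price=104, qty=9): fills=#7x#4:3@101 #7x#5:4@104; bids=[#7:2@104 #2:2@97] asks=[-]
After op 8 cancel(order #4): fills=none; bids=[#7:2@104 #2:2@97] asks=[-]
After op 9 [order #8] limit_buy(price=99, qty=7): fills=none; bids=[#7:2@104 #8:7@99 #2:2@97] asks=[-]

Answer: 4@100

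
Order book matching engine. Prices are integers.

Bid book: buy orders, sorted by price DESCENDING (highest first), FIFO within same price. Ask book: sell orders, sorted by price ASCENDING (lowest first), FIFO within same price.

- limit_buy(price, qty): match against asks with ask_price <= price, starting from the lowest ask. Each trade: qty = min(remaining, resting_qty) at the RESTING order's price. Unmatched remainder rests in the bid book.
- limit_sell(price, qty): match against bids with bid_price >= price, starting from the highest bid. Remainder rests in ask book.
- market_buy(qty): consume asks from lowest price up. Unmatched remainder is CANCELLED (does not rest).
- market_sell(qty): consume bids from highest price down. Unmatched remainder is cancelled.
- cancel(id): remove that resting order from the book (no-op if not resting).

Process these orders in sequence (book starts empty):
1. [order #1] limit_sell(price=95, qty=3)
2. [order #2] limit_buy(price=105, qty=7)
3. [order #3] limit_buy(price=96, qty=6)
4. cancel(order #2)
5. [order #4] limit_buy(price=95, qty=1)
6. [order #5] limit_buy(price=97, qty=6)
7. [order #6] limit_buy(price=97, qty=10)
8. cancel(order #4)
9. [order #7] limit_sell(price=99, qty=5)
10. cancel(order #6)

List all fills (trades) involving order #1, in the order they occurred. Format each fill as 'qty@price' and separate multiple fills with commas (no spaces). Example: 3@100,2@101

After op 1 [order #1] limit_sell(price=95, qty=3): fills=none; bids=[-] asks=[#1:3@95]
After op 2 [order #2] limit_buy(price=105, qty=7): fills=#2x#1:3@95; bids=[#2:4@105] asks=[-]
After op 3 [order #3] limit_buy(price=96, qty=6): fills=none; bids=[#2:4@105 #3:6@96] asks=[-]
After op 4 cancel(order #2): fills=none; bids=[#3:6@96] asks=[-]
After op 5 [order #4] limit_buy(price=95, qty=1): fills=none; bids=[#3:6@96 #4:1@95] asks=[-]
After op 6 [order #5] limit_buy(price=97, qty=6): fills=none; bids=[#5:6@97 #3:6@96 #4:1@95] asks=[-]
After op 7 [order #6] limit_buy(price=97, qty=10): fills=none; bids=[#5:6@97 #6:10@97 #3:6@96 #4:1@95] asks=[-]
After op 8 cancel(order #4): fills=none; bids=[#5:6@97 #6:10@97 #3:6@96] asks=[-]
After op 9 [order #7] limit_sell(price=99, qty=5): fills=none; bids=[#5:6@97 #6:10@97 #3:6@96] asks=[#7:5@99]
After op 10 cancel(order #6): fills=none; bids=[#5:6@97 #3:6@96] asks=[#7:5@99]

Answer: 3@95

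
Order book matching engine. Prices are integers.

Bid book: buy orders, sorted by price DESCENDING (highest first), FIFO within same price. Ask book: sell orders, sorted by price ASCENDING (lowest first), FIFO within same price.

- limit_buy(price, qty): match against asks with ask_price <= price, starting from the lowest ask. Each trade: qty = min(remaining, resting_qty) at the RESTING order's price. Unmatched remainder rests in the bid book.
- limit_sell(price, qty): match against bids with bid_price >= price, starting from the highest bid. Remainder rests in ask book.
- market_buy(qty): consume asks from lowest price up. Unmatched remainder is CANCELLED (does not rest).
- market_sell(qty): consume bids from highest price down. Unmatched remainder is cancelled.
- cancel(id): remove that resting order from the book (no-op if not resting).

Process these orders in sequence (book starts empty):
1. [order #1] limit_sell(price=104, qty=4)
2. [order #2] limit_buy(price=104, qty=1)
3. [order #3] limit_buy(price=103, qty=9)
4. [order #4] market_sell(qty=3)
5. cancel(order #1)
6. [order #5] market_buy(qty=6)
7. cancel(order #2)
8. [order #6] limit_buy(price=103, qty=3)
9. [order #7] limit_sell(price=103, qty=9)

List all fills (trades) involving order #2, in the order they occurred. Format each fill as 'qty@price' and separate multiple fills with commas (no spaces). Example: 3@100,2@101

After op 1 [order #1] limit_sell(price=104, qty=4): fills=none; bids=[-] asks=[#1:4@104]
After op 2 [order #2] limit_buy(price=104, qty=1): fills=#2x#1:1@104; bids=[-] asks=[#1:3@104]
After op 3 [order #3] limit_buy(price=103, qty=9): fills=none; bids=[#3:9@103] asks=[#1:3@104]
After op 4 [order #4] market_sell(qty=3): fills=#3x#4:3@103; bids=[#3:6@103] asks=[#1:3@104]
After op 5 cancel(order #1): fills=none; bids=[#3:6@103] asks=[-]
After op 6 [order #5] market_buy(qty=6): fills=none; bids=[#3:6@103] asks=[-]
After op 7 cancel(order #2): fills=none; bids=[#3:6@103] asks=[-]
After op 8 [order #6] limit_buy(price=103, qty=3): fills=none; bids=[#3:6@103 #6:3@103] asks=[-]
After op 9 [order #7] limit_sell(price=103, qty=9): fills=#3x#7:6@103 #6x#7:3@103; bids=[-] asks=[-]

Answer: 1@104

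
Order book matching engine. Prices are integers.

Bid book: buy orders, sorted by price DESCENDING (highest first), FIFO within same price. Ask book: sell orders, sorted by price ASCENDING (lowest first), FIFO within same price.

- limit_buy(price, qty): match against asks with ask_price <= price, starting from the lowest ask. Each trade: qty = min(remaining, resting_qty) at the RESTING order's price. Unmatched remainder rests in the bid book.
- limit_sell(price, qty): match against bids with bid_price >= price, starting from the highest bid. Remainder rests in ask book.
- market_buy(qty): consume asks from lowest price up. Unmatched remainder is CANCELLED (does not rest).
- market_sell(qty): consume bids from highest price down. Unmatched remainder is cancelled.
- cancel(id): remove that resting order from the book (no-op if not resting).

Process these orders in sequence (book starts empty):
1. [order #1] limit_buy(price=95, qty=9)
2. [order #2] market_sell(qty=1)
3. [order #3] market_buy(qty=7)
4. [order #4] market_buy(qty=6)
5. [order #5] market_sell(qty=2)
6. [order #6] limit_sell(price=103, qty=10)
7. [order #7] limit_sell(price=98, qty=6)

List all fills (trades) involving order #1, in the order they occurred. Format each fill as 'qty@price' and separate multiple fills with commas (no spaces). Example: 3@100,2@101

After op 1 [order #1] limit_buy(price=95, qty=9): fills=none; bids=[#1:9@95] asks=[-]
After op 2 [order #2] market_sell(qty=1): fills=#1x#2:1@95; bids=[#1:8@95] asks=[-]
After op 3 [order #3] market_buy(qty=7): fills=none; bids=[#1:8@95] asks=[-]
After op 4 [order #4] market_buy(qty=6): fills=none; bids=[#1:8@95] asks=[-]
After op 5 [order #5] market_sell(qty=2): fills=#1x#5:2@95; bids=[#1:6@95] asks=[-]
After op 6 [order #6] limit_sell(price=103, qty=10): fills=none; bids=[#1:6@95] asks=[#6:10@103]
After op 7 [order #7] limit_sell(price=98, qty=6): fills=none; bids=[#1:6@95] asks=[#7:6@98 #6:10@103]

Answer: 1@95,2@95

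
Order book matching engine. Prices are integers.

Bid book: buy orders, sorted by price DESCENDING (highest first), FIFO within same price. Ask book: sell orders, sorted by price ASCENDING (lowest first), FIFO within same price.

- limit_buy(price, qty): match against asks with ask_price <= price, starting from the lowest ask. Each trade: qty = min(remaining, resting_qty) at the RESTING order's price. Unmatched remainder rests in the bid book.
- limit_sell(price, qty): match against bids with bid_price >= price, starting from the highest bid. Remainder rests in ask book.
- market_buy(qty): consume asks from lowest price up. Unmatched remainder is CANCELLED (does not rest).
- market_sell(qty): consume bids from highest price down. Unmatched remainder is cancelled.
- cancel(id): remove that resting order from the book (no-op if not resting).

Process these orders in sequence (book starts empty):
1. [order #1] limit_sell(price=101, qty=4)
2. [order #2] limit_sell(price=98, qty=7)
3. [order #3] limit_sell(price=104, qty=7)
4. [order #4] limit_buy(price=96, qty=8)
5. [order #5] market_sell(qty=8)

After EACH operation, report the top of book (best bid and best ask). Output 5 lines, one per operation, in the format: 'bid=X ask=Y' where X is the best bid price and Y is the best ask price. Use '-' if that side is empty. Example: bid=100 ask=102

Answer: bid=- ask=101
bid=- ask=98
bid=- ask=98
bid=96 ask=98
bid=- ask=98

Derivation:
After op 1 [order #1] limit_sell(price=101, qty=4): fills=none; bids=[-] asks=[#1:4@101]
After op 2 [order #2] limit_sell(price=98, qty=7): fills=none; bids=[-] asks=[#2:7@98 #1:4@101]
After op 3 [order #3] limit_sell(price=104, qty=7): fills=none; bids=[-] asks=[#2:7@98 #1:4@101 #3:7@104]
After op 4 [order #4] limit_buy(price=96, qty=8): fills=none; bids=[#4:8@96] asks=[#2:7@98 #1:4@101 #3:7@104]
After op 5 [order #5] market_sell(qty=8): fills=#4x#5:8@96; bids=[-] asks=[#2:7@98 #1:4@101 #3:7@104]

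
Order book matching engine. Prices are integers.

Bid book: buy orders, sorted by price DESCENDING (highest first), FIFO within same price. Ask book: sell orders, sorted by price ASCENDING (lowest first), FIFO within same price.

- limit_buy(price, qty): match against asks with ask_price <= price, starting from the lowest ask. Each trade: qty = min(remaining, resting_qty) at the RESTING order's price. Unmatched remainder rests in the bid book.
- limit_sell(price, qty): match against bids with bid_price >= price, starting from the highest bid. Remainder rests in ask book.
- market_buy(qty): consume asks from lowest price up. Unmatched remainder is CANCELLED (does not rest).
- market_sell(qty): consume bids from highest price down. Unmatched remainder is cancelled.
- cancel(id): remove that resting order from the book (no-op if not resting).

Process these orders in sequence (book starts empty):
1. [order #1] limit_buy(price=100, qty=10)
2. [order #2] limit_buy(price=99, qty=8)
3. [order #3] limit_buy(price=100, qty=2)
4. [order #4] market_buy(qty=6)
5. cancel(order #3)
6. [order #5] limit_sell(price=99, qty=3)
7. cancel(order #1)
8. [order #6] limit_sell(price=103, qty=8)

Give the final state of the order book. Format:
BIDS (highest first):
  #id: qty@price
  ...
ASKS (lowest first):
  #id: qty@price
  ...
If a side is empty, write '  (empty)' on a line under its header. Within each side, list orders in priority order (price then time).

After op 1 [order #1] limit_buy(price=100, qty=10): fills=none; bids=[#1:10@100] asks=[-]
After op 2 [order #2] limit_buy(price=99, qty=8): fills=none; bids=[#1:10@100 #2:8@99] asks=[-]
After op 3 [order #3] limit_buy(price=100, qty=2): fills=none; bids=[#1:10@100 #3:2@100 #2:8@99] asks=[-]
After op 4 [order #4] market_buy(qty=6): fills=none; bids=[#1:10@100 #3:2@100 #2:8@99] asks=[-]
After op 5 cancel(order #3): fills=none; bids=[#1:10@100 #2:8@99] asks=[-]
After op 6 [order #5] limit_sell(price=99, qty=3): fills=#1x#5:3@100; bids=[#1:7@100 #2:8@99] asks=[-]
After op 7 cancel(order #1): fills=none; bids=[#2:8@99] asks=[-]
After op 8 [order #6] limit_sell(price=103, qty=8): fills=none; bids=[#2:8@99] asks=[#6:8@103]

Answer: BIDS (highest first):
  #2: 8@99
ASKS (lowest first):
  #6: 8@103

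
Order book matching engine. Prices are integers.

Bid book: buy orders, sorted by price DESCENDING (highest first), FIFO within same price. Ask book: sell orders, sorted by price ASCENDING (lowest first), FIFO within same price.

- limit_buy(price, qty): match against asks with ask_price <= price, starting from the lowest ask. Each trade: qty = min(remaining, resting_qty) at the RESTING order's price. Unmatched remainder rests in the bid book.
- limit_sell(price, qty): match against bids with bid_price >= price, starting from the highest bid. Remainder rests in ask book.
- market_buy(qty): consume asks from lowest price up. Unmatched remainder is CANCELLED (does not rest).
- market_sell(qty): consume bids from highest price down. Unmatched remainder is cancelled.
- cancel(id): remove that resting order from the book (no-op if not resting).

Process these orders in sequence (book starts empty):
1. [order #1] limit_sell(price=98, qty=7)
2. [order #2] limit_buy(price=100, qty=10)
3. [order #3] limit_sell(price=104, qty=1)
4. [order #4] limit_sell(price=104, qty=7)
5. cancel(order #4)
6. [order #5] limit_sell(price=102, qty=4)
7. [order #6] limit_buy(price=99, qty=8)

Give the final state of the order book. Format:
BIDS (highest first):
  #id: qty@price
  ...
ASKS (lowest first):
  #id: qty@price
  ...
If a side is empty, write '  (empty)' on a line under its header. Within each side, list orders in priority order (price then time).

After op 1 [order #1] limit_sell(price=98, qty=7): fills=none; bids=[-] asks=[#1:7@98]
After op 2 [order #2] limit_buy(price=100, qty=10): fills=#2x#1:7@98; bids=[#2:3@100] asks=[-]
After op 3 [order #3] limit_sell(price=104, qty=1): fills=none; bids=[#2:3@100] asks=[#3:1@104]
After op 4 [order #4] limit_sell(price=104, qty=7): fills=none; bids=[#2:3@100] asks=[#3:1@104 #4:7@104]
After op 5 cancel(order #4): fills=none; bids=[#2:3@100] asks=[#3:1@104]
After op 6 [order #5] limit_sell(price=102, qty=4): fills=none; bids=[#2:3@100] asks=[#5:4@102 #3:1@104]
After op 7 [order #6] limit_buy(price=99, qty=8): fills=none; bids=[#2:3@100 #6:8@99] asks=[#5:4@102 #3:1@104]

Answer: BIDS (highest first):
  #2: 3@100
  #6: 8@99
ASKS (lowest first):
  #5: 4@102
  #3: 1@104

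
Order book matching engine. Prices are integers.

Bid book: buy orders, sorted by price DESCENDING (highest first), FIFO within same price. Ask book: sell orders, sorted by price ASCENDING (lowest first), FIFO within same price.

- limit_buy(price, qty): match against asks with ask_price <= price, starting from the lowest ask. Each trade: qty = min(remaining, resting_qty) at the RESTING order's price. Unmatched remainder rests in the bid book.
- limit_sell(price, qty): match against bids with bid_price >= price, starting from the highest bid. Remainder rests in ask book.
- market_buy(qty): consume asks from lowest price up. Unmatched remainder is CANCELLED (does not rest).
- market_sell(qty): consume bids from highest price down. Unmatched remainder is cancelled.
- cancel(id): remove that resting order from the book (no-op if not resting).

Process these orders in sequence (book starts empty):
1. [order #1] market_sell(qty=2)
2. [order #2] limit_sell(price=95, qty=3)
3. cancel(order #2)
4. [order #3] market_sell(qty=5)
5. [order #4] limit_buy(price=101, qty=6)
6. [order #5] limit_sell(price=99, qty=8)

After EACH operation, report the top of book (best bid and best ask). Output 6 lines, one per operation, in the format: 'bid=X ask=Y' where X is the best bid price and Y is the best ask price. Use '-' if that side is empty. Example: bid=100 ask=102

Answer: bid=- ask=-
bid=- ask=95
bid=- ask=-
bid=- ask=-
bid=101 ask=-
bid=- ask=99

Derivation:
After op 1 [order #1] market_sell(qty=2): fills=none; bids=[-] asks=[-]
After op 2 [order #2] limit_sell(price=95, qty=3): fills=none; bids=[-] asks=[#2:3@95]
After op 3 cancel(order #2): fills=none; bids=[-] asks=[-]
After op 4 [order #3] market_sell(qty=5): fills=none; bids=[-] asks=[-]
After op 5 [order #4] limit_buy(price=101, qty=6): fills=none; bids=[#4:6@101] asks=[-]
After op 6 [order #5] limit_sell(price=99, qty=8): fills=#4x#5:6@101; bids=[-] asks=[#5:2@99]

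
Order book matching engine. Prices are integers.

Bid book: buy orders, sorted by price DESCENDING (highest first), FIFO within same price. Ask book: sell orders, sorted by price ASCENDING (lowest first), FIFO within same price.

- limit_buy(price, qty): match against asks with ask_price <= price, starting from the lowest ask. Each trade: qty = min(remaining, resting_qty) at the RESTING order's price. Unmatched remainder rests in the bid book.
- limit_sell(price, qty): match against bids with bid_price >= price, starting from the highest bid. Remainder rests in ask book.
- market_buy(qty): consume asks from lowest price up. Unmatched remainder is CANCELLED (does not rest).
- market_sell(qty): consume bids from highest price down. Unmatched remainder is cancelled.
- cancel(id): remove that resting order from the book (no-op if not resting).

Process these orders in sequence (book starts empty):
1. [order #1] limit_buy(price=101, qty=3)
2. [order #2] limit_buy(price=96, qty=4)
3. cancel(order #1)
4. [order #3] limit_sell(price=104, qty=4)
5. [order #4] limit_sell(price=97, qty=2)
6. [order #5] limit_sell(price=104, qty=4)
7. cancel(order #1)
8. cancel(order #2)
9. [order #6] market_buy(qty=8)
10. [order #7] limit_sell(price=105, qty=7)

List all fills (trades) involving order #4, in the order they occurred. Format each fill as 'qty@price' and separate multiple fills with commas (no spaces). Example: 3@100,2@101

Answer: 2@97

Derivation:
After op 1 [order #1] limit_buy(price=101, qty=3): fills=none; bids=[#1:3@101] asks=[-]
After op 2 [order #2] limit_buy(price=96, qty=4): fills=none; bids=[#1:3@101 #2:4@96] asks=[-]
After op 3 cancel(order #1): fills=none; bids=[#2:4@96] asks=[-]
After op 4 [order #3] limit_sell(price=104, qty=4): fills=none; bids=[#2:4@96] asks=[#3:4@104]
After op 5 [order #4] limit_sell(price=97, qty=2): fills=none; bids=[#2:4@96] asks=[#4:2@97 #3:4@104]
After op 6 [order #5] limit_sell(price=104, qty=4): fills=none; bids=[#2:4@96] asks=[#4:2@97 #3:4@104 #5:4@104]
After op 7 cancel(order #1): fills=none; bids=[#2:4@96] asks=[#4:2@97 #3:4@104 #5:4@104]
After op 8 cancel(order #2): fills=none; bids=[-] asks=[#4:2@97 #3:4@104 #5:4@104]
After op 9 [order #6] market_buy(qty=8): fills=#6x#4:2@97 #6x#3:4@104 #6x#5:2@104; bids=[-] asks=[#5:2@104]
After op 10 [order #7] limit_sell(price=105, qty=7): fills=none; bids=[-] asks=[#5:2@104 #7:7@105]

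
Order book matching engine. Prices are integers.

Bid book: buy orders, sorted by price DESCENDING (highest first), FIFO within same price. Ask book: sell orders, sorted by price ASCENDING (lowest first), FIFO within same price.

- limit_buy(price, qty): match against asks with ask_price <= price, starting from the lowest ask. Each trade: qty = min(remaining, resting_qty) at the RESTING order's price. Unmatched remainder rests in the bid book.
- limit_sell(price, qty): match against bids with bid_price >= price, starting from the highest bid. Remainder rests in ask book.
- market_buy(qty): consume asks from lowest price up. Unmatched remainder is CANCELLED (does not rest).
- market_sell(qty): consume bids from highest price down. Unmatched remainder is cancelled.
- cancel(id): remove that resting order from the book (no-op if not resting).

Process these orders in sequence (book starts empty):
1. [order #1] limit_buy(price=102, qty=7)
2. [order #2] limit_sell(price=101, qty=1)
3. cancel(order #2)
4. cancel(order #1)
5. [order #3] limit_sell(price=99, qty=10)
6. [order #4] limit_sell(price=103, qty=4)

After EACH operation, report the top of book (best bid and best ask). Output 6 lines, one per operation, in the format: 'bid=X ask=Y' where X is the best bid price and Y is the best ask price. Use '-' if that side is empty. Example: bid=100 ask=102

Answer: bid=102 ask=-
bid=102 ask=-
bid=102 ask=-
bid=- ask=-
bid=- ask=99
bid=- ask=99

Derivation:
After op 1 [order #1] limit_buy(price=102, qty=7): fills=none; bids=[#1:7@102] asks=[-]
After op 2 [order #2] limit_sell(price=101, qty=1): fills=#1x#2:1@102; bids=[#1:6@102] asks=[-]
After op 3 cancel(order #2): fills=none; bids=[#1:6@102] asks=[-]
After op 4 cancel(order #1): fills=none; bids=[-] asks=[-]
After op 5 [order #3] limit_sell(price=99, qty=10): fills=none; bids=[-] asks=[#3:10@99]
After op 6 [order #4] limit_sell(price=103, qty=4): fills=none; bids=[-] asks=[#3:10@99 #4:4@103]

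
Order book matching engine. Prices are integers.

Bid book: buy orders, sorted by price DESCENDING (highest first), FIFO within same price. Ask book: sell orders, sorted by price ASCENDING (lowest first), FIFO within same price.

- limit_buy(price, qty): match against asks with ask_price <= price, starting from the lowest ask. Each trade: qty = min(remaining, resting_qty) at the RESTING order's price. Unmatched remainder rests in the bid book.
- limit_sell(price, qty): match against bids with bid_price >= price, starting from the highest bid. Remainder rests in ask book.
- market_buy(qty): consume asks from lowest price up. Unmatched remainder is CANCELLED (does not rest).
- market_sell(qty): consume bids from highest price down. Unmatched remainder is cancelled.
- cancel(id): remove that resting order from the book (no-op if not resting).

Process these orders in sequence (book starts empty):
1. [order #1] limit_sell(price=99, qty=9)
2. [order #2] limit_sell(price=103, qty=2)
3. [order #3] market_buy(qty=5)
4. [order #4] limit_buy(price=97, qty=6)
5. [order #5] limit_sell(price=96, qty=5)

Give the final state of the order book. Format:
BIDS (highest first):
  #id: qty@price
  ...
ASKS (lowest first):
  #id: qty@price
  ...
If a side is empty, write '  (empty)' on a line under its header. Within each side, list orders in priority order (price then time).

After op 1 [order #1] limit_sell(price=99, qty=9): fills=none; bids=[-] asks=[#1:9@99]
After op 2 [order #2] limit_sell(price=103, qty=2): fills=none; bids=[-] asks=[#1:9@99 #2:2@103]
After op 3 [order #3] market_buy(qty=5): fills=#3x#1:5@99; bids=[-] asks=[#1:4@99 #2:2@103]
After op 4 [order #4] limit_buy(price=97, qty=6): fills=none; bids=[#4:6@97] asks=[#1:4@99 #2:2@103]
After op 5 [order #5] limit_sell(price=96, qty=5): fills=#4x#5:5@97; bids=[#4:1@97] asks=[#1:4@99 #2:2@103]

Answer: BIDS (highest first):
  #4: 1@97
ASKS (lowest first):
  #1: 4@99
  #2: 2@103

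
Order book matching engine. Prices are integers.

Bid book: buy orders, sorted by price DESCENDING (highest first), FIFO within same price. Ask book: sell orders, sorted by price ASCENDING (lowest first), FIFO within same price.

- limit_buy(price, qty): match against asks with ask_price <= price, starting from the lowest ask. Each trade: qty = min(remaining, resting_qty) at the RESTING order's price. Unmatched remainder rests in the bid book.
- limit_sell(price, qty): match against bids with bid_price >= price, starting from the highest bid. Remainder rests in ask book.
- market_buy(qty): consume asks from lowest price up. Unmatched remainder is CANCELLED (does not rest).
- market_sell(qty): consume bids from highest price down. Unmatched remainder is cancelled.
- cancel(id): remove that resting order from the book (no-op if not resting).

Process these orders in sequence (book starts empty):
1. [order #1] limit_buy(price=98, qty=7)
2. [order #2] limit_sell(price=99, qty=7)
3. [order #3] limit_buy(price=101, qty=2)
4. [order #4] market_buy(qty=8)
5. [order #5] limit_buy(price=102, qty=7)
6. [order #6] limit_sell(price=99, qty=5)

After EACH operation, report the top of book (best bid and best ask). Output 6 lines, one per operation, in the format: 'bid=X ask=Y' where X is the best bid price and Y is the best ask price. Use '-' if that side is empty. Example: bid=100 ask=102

Answer: bid=98 ask=-
bid=98 ask=99
bid=98 ask=99
bid=98 ask=-
bid=102 ask=-
bid=102 ask=-

Derivation:
After op 1 [order #1] limit_buy(price=98, qty=7): fills=none; bids=[#1:7@98] asks=[-]
After op 2 [order #2] limit_sell(price=99, qty=7): fills=none; bids=[#1:7@98] asks=[#2:7@99]
After op 3 [order #3] limit_buy(price=101, qty=2): fills=#3x#2:2@99; bids=[#1:7@98] asks=[#2:5@99]
After op 4 [order #4] market_buy(qty=8): fills=#4x#2:5@99; bids=[#1:7@98] asks=[-]
After op 5 [order #5] limit_buy(price=102, qty=7): fills=none; bids=[#5:7@102 #1:7@98] asks=[-]
After op 6 [order #6] limit_sell(price=99, qty=5): fills=#5x#6:5@102; bids=[#5:2@102 #1:7@98] asks=[-]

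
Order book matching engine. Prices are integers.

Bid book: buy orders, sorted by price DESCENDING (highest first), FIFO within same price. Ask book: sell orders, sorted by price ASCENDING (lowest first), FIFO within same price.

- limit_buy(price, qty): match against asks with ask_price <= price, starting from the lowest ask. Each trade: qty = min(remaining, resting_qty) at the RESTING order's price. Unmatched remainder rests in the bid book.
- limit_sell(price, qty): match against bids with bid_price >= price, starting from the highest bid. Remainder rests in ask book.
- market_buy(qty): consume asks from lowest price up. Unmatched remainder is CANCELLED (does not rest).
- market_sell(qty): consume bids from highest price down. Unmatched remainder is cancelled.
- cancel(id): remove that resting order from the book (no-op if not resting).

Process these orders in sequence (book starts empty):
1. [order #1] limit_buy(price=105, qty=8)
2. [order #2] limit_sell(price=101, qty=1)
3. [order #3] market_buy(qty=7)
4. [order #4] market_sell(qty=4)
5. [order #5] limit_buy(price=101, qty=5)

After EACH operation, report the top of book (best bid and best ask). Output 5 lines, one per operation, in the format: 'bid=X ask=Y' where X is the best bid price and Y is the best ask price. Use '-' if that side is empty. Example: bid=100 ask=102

Answer: bid=105 ask=-
bid=105 ask=-
bid=105 ask=-
bid=105 ask=-
bid=105 ask=-

Derivation:
After op 1 [order #1] limit_buy(price=105, qty=8): fills=none; bids=[#1:8@105] asks=[-]
After op 2 [order #2] limit_sell(price=101, qty=1): fills=#1x#2:1@105; bids=[#1:7@105] asks=[-]
After op 3 [order #3] market_buy(qty=7): fills=none; bids=[#1:7@105] asks=[-]
After op 4 [order #4] market_sell(qty=4): fills=#1x#4:4@105; bids=[#1:3@105] asks=[-]
After op 5 [order #5] limit_buy(price=101, qty=5): fills=none; bids=[#1:3@105 #5:5@101] asks=[-]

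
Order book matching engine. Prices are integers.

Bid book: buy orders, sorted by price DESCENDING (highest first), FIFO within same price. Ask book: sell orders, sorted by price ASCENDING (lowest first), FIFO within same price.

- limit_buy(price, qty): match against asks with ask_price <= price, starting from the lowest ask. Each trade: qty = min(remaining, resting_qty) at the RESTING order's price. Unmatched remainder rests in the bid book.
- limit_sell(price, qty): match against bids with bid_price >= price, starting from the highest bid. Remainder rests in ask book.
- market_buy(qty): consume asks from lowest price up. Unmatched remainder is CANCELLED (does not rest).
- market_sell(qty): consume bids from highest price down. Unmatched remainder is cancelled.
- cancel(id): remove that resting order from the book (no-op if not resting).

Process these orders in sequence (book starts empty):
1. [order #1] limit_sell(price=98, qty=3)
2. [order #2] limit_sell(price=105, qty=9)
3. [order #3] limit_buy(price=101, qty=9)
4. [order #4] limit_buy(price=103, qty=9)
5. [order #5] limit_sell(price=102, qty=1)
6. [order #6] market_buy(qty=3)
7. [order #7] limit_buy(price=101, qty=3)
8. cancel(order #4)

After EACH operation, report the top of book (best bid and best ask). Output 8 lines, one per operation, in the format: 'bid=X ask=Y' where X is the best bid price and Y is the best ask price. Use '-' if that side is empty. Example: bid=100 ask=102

After op 1 [order #1] limit_sell(price=98, qty=3): fills=none; bids=[-] asks=[#1:3@98]
After op 2 [order #2] limit_sell(price=105, qty=9): fills=none; bids=[-] asks=[#1:3@98 #2:9@105]
After op 3 [order #3] limit_buy(price=101, qty=9): fills=#3x#1:3@98; bids=[#3:6@101] asks=[#2:9@105]
After op 4 [order #4] limit_buy(price=103, qty=9): fills=none; bids=[#4:9@103 #3:6@101] asks=[#2:9@105]
After op 5 [order #5] limit_sell(price=102, qty=1): fills=#4x#5:1@103; bids=[#4:8@103 #3:6@101] asks=[#2:9@105]
After op 6 [order #6] market_buy(qty=3): fills=#6x#2:3@105; bids=[#4:8@103 #3:6@101] asks=[#2:6@105]
After op 7 [order #7] limit_buy(price=101, qty=3): fills=none; bids=[#4:8@103 #3:6@101 #7:3@101] asks=[#2:6@105]
After op 8 cancel(order #4): fills=none; bids=[#3:6@101 #7:3@101] asks=[#2:6@105]

Answer: bid=- ask=98
bid=- ask=98
bid=101 ask=105
bid=103 ask=105
bid=103 ask=105
bid=103 ask=105
bid=103 ask=105
bid=101 ask=105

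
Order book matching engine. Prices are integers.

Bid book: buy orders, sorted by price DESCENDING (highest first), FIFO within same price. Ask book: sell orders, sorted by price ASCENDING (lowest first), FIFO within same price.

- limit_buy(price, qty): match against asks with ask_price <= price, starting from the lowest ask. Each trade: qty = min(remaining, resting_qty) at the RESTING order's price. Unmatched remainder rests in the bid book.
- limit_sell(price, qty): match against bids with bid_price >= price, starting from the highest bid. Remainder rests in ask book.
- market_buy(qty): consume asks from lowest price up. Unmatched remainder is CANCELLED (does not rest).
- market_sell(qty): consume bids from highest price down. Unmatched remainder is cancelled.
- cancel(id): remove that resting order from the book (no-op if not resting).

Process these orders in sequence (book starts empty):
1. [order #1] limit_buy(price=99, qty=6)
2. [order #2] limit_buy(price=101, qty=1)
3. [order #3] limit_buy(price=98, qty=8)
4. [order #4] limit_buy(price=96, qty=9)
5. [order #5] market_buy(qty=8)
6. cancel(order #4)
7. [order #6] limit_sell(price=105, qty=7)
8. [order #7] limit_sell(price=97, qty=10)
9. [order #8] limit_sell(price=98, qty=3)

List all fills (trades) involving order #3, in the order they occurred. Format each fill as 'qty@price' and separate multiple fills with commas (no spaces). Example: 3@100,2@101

After op 1 [order #1] limit_buy(price=99, qty=6): fills=none; bids=[#1:6@99] asks=[-]
After op 2 [order #2] limit_buy(price=101, qty=1): fills=none; bids=[#2:1@101 #1:6@99] asks=[-]
After op 3 [order #3] limit_buy(price=98, qty=8): fills=none; bids=[#2:1@101 #1:6@99 #3:8@98] asks=[-]
After op 4 [order #4] limit_buy(price=96, qty=9): fills=none; bids=[#2:1@101 #1:6@99 #3:8@98 #4:9@96] asks=[-]
After op 5 [order #5] market_buy(qty=8): fills=none; bids=[#2:1@101 #1:6@99 #3:8@98 #4:9@96] asks=[-]
After op 6 cancel(order #4): fills=none; bids=[#2:1@101 #1:6@99 #3:8@98] asks=[-]
After op 7 [order #6] limit_sell(price=105, qty=7): fills=none; bids=[#2:1@101 #1:6@99 #3:8@98] asks=[#6:7@105]
After op 8 [order #7] limit_sell(price=97, qty=10): fills=#2x#7:1@101 #1x#7:6@99 #3x#7:3@98; bids=[#3:5@98] asks=[#6:7@105]
After op 9 [order #8] limit_sell(price=98, qty=3): fills=#3x#8:3@98; bids=[#3:2@98] asks=[#6:7@105]

Answer: 3@98,3@98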